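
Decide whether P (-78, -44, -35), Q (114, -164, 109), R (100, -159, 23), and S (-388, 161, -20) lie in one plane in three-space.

No

A normal to the plane through P, Q, R is n = PQ × PR = (9600, 14496, -720).
The plane has equation n·X = -1361424. For S: n·S = -1376544.
-1376544 ≠ -1361424, so S is off the plane.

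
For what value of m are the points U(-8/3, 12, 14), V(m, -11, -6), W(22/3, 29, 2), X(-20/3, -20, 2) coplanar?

The points are coplanar iff UV · (UW × UX) = 0.
Expanding, this is linear in m: (-588)m + (-392) = 0.
So m = -2/3.

-2/3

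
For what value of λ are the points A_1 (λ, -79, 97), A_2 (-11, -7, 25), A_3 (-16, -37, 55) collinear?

-23

Direction A_2A_3 = (-5, -30, 30). From the y-coordinate of A_1, the parameter along the line is τ = (-79 − (-7))/(-30) = 12/5.
Then λ = (-11) + 12/5·(-5) = -23.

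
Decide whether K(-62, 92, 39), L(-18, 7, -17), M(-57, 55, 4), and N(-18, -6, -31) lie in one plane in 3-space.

A normal to the plane through K, L, M is n = KL × KM = (903, 1260, -1203).
The plane has equation n·P = 13017. For N: n·N = 13479.
13479 ≠ 13017, so N is off the plane.

No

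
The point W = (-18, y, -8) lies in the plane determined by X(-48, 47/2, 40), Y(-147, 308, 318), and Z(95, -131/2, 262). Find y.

-44

Coplanarity requires XY · (XZ × XW) = 0.
XY = (-99, 569/2, 278), XZ = (143, -89, 222); the triple product is linear in y with coefficient 61732 and constant term 2716208.
Setting it to zero: y = -44.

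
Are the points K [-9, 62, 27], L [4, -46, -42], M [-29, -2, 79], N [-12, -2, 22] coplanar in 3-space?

With K as base: KL = (13, -108, -69), KM = (-20, -64, 52), KN = (-3, -64, -5).
KM × KN = (3648, -256, 1088).
KL · (KM × KN) = 0.
The scalar triple product vanishes, so the four points are coplanar.

Yes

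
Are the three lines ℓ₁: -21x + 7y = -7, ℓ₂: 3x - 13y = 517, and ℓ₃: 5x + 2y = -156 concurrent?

Yes

Intersecting ℓ₁ and ℓ₂: solving the 2×2 system gives (x, y) = (-14, -43).
Substitute into ℓ₃: (5)(-14) + (2)(-43) = -156.
This equals -156, so (-14, -43) lies on all three lines and they are concurrent.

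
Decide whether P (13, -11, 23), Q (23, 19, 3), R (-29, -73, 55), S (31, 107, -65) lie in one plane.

The four points are coplanar iff the 3×3 determinant with rows PQ, PR, PS is zero.
Rows: (10, 30, -20), (-42, -62, 32), (18, 118, -88).
Expanding along the first row: (10)(1680) − (30)(3120) + (-20)(-3840) = 0.
Zero determinant ⇒ coplanar.

Yes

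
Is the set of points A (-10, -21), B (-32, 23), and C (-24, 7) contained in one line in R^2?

Yes

AB = (-22, 44), AC = (-14, 28).
det[AB; AC] = (-22)(28) − (44)(-14) = 0.
The determinant is zero, so the points are collinear.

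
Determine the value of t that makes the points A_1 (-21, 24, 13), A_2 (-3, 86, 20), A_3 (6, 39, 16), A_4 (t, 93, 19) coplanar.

-32

Normal to plane A_1A_2A_3: n = (81, 135, -1404); plane equation n·P = -16713.
Requiring n·A_4 = -16713: (81)t + (-14121) = -16713.
So t = -32.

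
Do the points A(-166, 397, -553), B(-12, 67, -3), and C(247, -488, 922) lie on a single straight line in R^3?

AB = (154, -330, 550), AC = (413, -885, 1475).
AB × AC = (0, 0, 0).
The cross product vanishes, so the three points are collinear.

Yes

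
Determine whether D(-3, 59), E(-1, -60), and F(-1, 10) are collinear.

No

DE = (2, -119), DF = (2, -49).
det[DE; DF] = (2)(-49) − (-119)(2) = 140.
The determinant is nonzero, so they are not collinear.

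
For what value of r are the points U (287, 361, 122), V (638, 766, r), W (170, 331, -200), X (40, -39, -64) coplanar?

Coplanarity ⇔ det[UV; UW; UX] = 0.
Expanding, this is linear in r: (39390)r + (-24658140) = 0.
So r = 626.

626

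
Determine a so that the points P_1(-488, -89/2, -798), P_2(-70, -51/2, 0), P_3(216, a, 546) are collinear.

-25/2

Direction P_1P_2 = (418, 19, 798). From the x-coordinate of P_3, the parameter along the line is τ = (216 − (-488))/418 = 32/19.
Then a = (-89/2) + 32/19·(19) = -25/2.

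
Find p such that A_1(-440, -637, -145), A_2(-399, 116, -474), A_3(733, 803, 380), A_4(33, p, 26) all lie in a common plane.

26

Normal to plane A_1A_2A_3: n = (869085, -407442, -824229); plane equation n·P = -3343641.
Requiring n·A_4 = -3343641: (-407442)p + (7249851) = -3343641.
So p = 26.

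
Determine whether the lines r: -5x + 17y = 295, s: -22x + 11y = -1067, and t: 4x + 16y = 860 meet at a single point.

Intersecting r and s: solving the 2×2 system gives (x, y) = (1944/29, 1075/29).
Substitute into t: (4)(1944/29) + (16)(1075/29) = 24976/29.
But t requires 860 ≠ 24976/29, so the three lines have no common point.

No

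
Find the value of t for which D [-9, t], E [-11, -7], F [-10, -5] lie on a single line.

Collinearity: (D − E) must be parallel to (F − E) = (1, 2).
Cross-multiplying the components: (t − (-7))·(1) = (2)·(2).
Solving gives t = -3.

-3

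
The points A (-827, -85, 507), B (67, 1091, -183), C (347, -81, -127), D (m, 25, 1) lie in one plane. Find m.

75

The points are coplanar iff AB · (AC × AD) = 0.
Expanding, this is linear in m: (-742824)m + (55711800) = 0.
So m = 75.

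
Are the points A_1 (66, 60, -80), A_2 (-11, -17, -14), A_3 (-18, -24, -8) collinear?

A_1A_2 = (-77, -77, 66), A_1A_3 = (-84, -84, 72).
Each component of A_1A_3 is 12/11 times the corresponding component of A_1A_2, so A_1A_3 = 12/11·A_1A_2 and the points are collinear.

Yes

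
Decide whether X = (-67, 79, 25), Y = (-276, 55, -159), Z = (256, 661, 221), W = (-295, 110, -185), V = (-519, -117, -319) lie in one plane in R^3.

No

The plane through X, Y, Z has normal n = XY × XZ = (102384, -18468, -113886) and equation n·P = -11165850.
Checking the remaining points: n·W = -11165850, n·V = -14646906.
Since n·V = -14646906 ≠ -11165850, V is off the plane and the points are not all coplanar.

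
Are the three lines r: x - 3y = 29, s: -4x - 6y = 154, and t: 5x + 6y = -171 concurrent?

No

Intersecting r and s: solving the 2×2 system gives (x, y) = (-16, -15).
Substitute into t: (5)(-16) + (6)(-15) = -170.
But t requires -171 ≠ -170, so the three lines have no common point.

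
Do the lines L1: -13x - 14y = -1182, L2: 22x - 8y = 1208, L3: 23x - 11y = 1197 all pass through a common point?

Yes

Intersecting L1 and L2: solving the 2×2 system gives (x, y) = (64, 25).
Substitute into L3: (23)(64) + (-11)(25) = 1197.
This equals 1197, so (64, 25) lies on all three lines and they are concurrent.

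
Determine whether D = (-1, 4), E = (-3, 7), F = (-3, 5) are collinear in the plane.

DE = (-2, 3), DF = (-2, 1).
Twice the signed area of △DEF is (-2)(1) − (3)(-2) = 4.
The area is nonzero, so the three points are not collinear.

No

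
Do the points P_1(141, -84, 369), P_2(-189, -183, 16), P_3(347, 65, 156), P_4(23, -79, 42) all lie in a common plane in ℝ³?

Yes

A normal to the plane through P_1, P_2, P_3 is n = P_1P_2 × P_1P_3 = (73684, -143008, -28776).
The plane has equation n·P = 11783772. For P_4: n·P_4 = 11783772.
Equal, so P_4 lies in the plane and all four are coplanar.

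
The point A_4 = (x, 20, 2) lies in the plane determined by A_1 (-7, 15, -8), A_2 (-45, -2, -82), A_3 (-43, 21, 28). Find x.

63

The plane through A_1, A_2, A_3 has equation −168x + 4032y − 840z = 68376.
Substituting A_4: (-168)x + (78960) = 68376, so x = 63.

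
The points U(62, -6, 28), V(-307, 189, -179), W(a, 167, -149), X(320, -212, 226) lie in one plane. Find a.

Coplanarity ⇔ det[UV; UW; UX] = 0.
Expanding, this is linear in a: (4032)a + (899136) = 0.
So a = -223.

-223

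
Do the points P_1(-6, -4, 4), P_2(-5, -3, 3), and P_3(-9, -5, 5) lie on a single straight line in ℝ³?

P_1P_2 = (1, 1, -1), P_1P_3 = (-3, -1, 1).
Comparing components 3 and 1: (-1)(-3) − (1)(1) = 2 ≠ 0, so P_1P_2 and P_1P_3 are not parallel and the points are not collinear.

No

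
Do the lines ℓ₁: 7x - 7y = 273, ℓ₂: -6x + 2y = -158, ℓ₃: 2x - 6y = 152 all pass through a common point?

The three lines meet at one point iff the augmented coefficient matrix [aᵢ bᵢ cᵢ] has rank < 3, i.e. its determinant vanishes.
Here the determinant is 56.
Nonzero, so no common point exists.

No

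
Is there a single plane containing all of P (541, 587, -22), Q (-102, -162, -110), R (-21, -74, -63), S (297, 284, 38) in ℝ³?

With P as base: PQ = (-643, -749, -88), PR = (-562, -661, -41), PS = (-244, -303, 60).
PR × PS = (-52083, 43724, 9002).
PQ · (PR × PS) = -52083.
Since -52083 ≠ 0, the four points are not coplanar.

No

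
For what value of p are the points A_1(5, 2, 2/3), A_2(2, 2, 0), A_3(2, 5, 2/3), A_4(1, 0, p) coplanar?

The points are coplanar iff A_1A_2 · (A_1A_3 × A_1A_4) = 0.
Expanding, this is linear in p: (-9)p + (-6) = 0.
So p = -2/3.

-2/3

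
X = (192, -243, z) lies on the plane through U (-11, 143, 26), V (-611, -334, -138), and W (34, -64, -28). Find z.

The plane through U, V, W has equation −8190x − 39780y + 145665z = -1811160.
Substituting X: (145665)z + (8094060) = -1811160, so z = -68.

-68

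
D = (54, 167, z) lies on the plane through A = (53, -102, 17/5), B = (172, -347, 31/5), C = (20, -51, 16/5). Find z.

Coplanarity requires AB · (AC × AD) = 0.
AB = (119, -245, 14/5), AC = (-33, 51, -1/5); the triple product is linear in z with coefficient -2016 and constant term -58464/5.
Setting it to zero: z = -29/5.

-29/5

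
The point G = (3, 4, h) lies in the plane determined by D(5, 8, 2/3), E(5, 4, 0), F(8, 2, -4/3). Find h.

A normal to the plane is n = DE × DF = (4, -2, 12).
G lies in the plane iff n · DG = 0.
This gives (12)h + (-8) = 0, so h = 2/3.

2/3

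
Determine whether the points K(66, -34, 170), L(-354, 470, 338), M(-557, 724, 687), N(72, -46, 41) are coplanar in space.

No

The four points are coplanar iff the 3×3 determinant with rows KL, KM, KN is zero.
Rows: (-420, 504, 168), (-623, 758, 517), (6, -12, -129).
Expanding along the first row: (-420)(-91578) − (504)(77265) + (168)(2928) = 13104.
Nonzero ⇒ not coplanar.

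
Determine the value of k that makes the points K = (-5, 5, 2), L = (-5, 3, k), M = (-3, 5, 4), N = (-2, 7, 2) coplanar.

5

Normal to plane KMN: n = (-4, 6, 4); plane equation n·P = 58.
Requiring n·L = 58: (4)k + (38) = 58.
So k = 5.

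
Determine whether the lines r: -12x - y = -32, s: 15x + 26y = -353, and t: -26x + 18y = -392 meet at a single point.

Lines aᵢx + bᵢy = cᵢ with pairwise distinct directions are concurrent exactly when det[aᵢ bᵢ cᵢ] = 0.
Here the determinant is 726.
Nonzero, so no common point exists.

No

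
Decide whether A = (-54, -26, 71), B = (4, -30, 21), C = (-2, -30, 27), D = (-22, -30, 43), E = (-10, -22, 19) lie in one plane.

No

The plane through A, B, C has normal n = AB × AC = (-24, -48, -24) and equation n·P = 840.
Checking the remaining points: n·D = 936, n·E = 840.
Since n·D = 936 ≠ 840, D is off the plane and the points are not all coplanar.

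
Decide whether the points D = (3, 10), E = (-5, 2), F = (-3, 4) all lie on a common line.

Yes

DE = (-8, -8), DF = (-6, -6).
Twice the signed area of △DEF is (-8)(-6) − (-8)(-6) = 0.
The triangle is degenerate (zero area), so the points are collinear.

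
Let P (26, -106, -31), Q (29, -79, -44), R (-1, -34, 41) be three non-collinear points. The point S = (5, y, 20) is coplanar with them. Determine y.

A normal to the plane is n = PQ × PR = (2880, 135, 945).
S lies in the plane iff n · PS = 0.
This gives (135)y + (2025) = 0, so y = -15.

-15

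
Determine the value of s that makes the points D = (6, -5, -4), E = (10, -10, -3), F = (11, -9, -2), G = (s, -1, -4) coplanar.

4

Coplanarity ⇔ det[DE; DF; DG] = 0.
Expanding, this is linear in s: (-6)s + (24) = 0.
So s = 4.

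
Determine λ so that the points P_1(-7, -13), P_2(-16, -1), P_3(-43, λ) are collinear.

The three points are collinear iff det[P_1P_2; P_1P_3] = 0.
This determinant is linear in λ: (-9)λ + (315) = 0, so λ = 35.

35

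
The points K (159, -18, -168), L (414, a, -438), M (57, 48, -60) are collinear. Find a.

-183

Collinearity requires KL × KM = 0; each component is linear in a.
The x-component gives (108)a + (19764) = 0, so a = -183.
The remaining components then also vanish.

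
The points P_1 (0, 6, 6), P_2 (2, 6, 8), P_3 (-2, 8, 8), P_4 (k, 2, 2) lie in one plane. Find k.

The points are coplanar iff P_1P_2 · (P_1P_3 × P_1P_4) = 0.
Expanding, this is linear in k: (-4)k + (16) = 0.
So k = 4.

4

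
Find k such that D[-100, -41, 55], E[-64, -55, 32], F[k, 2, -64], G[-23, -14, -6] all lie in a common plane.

53

Coplanarity ⇔ det[DE; DF; DG] = 0.
Expanding, this is linear in k: (-1475)k + (78175) = 0.
So k = 53.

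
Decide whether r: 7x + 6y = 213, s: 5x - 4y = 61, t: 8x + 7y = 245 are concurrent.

Lines aᵢx + bᵢy = cᵢ with pairwise distinct directions are concurrent exactly when det[aᵢ bᵢ cᵢ] = 0.
Here the determinant is 0.
It vanishes, so the lines are concurrent at (21, 11).

Yes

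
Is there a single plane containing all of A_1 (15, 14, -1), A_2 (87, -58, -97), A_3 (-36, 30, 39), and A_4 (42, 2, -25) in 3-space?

Yes

A normal to the plane through A_1, A_2, A_3 is n = A_1A_2 × A_1A_3 = (-1344, 2016, -2520).
The plane has equation n·P = 10584. For A_4: n·A_4 = 10584.
Equal, so A_4 lies in the plane and all four are coplanar.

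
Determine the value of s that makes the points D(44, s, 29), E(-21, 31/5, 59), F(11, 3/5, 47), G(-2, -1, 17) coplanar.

-29/5

The points are coplanar iff DE · (DF × DG) = 0.
Expanding, this is linear in s: (-1116)s + (-32364/5) = 0.
So s = -29/5.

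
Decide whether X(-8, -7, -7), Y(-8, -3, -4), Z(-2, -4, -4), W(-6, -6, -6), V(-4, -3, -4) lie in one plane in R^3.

The plane through X, Y, Z has normal n = XY × XZ = (3, 18, -24) and equation n·P = 18.
Checking the remaining points: n·W = 18, n·V = 30.
Since n·V = 30 ≠ 18, V is off the plane and the points are not all coplanar.

No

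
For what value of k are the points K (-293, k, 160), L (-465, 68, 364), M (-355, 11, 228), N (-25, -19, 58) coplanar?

The points are coplanar iff KL · (KM × KN) = 0.
Expanding, this is linear in k: (26180)k + (418880) = 0.
So k = -16.

-16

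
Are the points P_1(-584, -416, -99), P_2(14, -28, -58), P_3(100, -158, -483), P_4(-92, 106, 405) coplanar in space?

Yes

A normal to the plane through P_1, P_2, P_3 is n = P_1P_2 × P_1P_3 = (-159570, 257676, -111108).
The plane has equation n·P = -3004644. For P_4: n·P_4 = -3004644.
Equal, so P_4 lies in the plane and all four are coplanar.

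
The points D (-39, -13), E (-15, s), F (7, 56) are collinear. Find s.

23

Collinearity: (E − D) must be parallel to (F − D) = (46, 69).
Cross-multiplying the components: (s − (-13))·(46) = (24)·(69).
Solving gives s = 23.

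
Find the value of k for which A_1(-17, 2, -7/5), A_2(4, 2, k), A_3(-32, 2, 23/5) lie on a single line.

Direction A_1A_3 = (-15, 0, 6). From the x-coordinate of A_2, the parameter along the line is τ = (4 − (-17))/(-15) = -7/5.
Then k = (-7/5) + (-7/5)·(6) = -49/5.

-49/5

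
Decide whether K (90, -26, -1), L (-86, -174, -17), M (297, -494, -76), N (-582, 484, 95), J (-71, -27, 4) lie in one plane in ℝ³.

The plane through K, L, M has normal n = KL × KM = (3612, -16512, 113004) and equation n·P = 641388.
Checking the remaining points: n·N = 641388, n·J = 641388.
All equal 641388, so all 5 points lie in one plane.

Yes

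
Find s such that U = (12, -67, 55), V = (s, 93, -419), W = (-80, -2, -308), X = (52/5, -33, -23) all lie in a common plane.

Coplanarity ⇔ det[UV; UW; UX] = 0.
Expanding, this is linear in s: (7272)s + (290880) = 0.
So s = -40.

-40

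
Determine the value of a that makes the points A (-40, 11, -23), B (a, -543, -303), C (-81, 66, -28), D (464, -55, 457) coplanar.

56

Normal to plane ACD: n = (26070, 17160, -25014); plane equation n·P = -278718.
Requiring n·B = -278718: (26070)a + (-1738638) = -278718.
So a = 56.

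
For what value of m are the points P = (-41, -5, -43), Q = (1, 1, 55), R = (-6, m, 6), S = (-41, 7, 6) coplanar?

Normal to plane PQS: n = (-882, -2058, 504); plane equation n·X = 24780.
Requiring n·R = 24780: (-2058)m + (8316) = 24780.
So m = -8.

-8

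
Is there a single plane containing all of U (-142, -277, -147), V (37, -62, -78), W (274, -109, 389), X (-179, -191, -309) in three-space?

A normal to the plane through U, V, W is n = UV × UW = (103648, -67240, -59368).
The plane has equation n·P = 12634560. For X: n·X = 12634560.
Equal, so X lies in the plane and all four are coplanar.

Yes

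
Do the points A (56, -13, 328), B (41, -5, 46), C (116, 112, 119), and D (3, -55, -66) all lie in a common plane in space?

No

With A as base: AB = (-15, 8, -282), AC = (60, 125, -209), AD = (-53, -42, -394).
AC × AD = (-58028, 34717, 4105).
AB · (AC × AD) = -9454.
Since -9454 ≠ 0, the four points are not coplanar.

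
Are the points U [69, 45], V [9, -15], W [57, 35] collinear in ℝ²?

UV = (-60, -60), UW = (-12, -10).
det[UV; UW] = (-60)(-10) − (-60)(-12) = -120.
The determinant is nonzero, so they are not collinear.

No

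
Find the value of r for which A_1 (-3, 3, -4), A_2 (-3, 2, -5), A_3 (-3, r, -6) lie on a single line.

Collinearity requires A_1A_2 × A_1A_3 = 0; each component is linear in r.
The x-component gives (1)r + (-1) = 0, so r = 1.
The remaining components then also vanish.

1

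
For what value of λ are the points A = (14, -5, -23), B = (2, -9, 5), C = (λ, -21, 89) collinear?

Direction AB = (-12, -4, 28). From the y-coordinate of C, the parameter along the line is τ = (-21 − (-5))/(-4) = 4.
Then λ = 14 + 4·(-12) = -34.

-34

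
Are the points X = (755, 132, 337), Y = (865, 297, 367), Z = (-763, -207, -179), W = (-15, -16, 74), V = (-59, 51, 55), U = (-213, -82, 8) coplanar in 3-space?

The plane through X, Y, Z has normal n = XY × XZ = (-74970, 11220, 213180) and equation n·P = 16720350.
Checking the remaining points: n·W = 16720350, n·V = 16720350, n·U = 16754010.
Since n·U = 16754010 ≠ 16720350, U is off the plane and the points are not all coplanar.

No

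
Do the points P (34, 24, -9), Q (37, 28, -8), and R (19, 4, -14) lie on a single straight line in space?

Yes

PQ = (3, 4, 1), PR = (-15, -20, -5).
Each component of PR is -5 times the corresponding component of PQ, so PR = -5·PQ and the points are collinear.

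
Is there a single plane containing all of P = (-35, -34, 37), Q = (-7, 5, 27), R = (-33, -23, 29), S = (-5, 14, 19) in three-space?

A normal to the plane through P, Q, R is n = PQ × PR = (-202, 204, 230).
The plane has equation n·X = 8644. For S: n·S = 8236.
8236 ≠ 8644, so S is off the plane.

No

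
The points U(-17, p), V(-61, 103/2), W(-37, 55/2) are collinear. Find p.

Collinearity: (U − V) must be parallel to (W − V) = (24, -24).
Cross-multiplying the components: (p − 103/2)·(24) = (44)·(-24).
Solving gives p = 15/2.

15/2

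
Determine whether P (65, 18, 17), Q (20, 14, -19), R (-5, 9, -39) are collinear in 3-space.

No

PQ = (-45, -4, -36), PR = (-70, -9, -56).
Comparing components 2 and 3: (-4)(-56) − (-36)(-9) = -100 ≠ 0, so PQ and PR are not parallel and the points are not collinear.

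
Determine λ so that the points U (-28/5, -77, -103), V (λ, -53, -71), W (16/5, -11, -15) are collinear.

-12/5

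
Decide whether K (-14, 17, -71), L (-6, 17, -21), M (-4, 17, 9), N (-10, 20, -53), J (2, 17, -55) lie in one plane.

No

The plane through K, L, M has normal n = KL × KM = (0, -140, 0) and equation n·P = -2380.
Checking the remaining points: n·N = -2800, n·J = -2380.
Since n·N = -2800 ≠ -2380, N is off the plane and the points are not all coplanar.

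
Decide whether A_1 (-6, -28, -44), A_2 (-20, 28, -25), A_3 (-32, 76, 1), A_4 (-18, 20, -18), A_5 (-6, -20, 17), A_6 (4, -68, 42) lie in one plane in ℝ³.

No

The plane through A_1, A_2, A_3 has normal n = A_1A_2 × A_1A_3 = (544, 136, 0) and equation n·P = -7072.
Checking the remaining points: n·A_4 = -7072, n·A_5 = -5984, n·A_6 = -7072.
Since n·A_5 = -5984 ≠ -7072, A_5 is off the plane and the points are not all coplanar.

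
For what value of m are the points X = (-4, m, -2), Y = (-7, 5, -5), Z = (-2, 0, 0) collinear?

2

Collinearity requires XY × XZ = 0; each component is linear in m.
The x-component gives (-5)m + (10) = 0, so m = 2.
The remaining components then also vanish.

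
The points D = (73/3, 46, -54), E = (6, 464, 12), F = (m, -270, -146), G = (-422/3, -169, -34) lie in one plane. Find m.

The points are coplanar iff DE · (DF × DG) = 0.
Expanding, this is linear in m: (-22550)m + (11793650/3) = 0.
So m = 523/3.

523/3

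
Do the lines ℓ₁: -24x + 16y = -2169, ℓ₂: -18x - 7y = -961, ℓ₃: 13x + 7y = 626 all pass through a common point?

Intersecting ℓ₁ and ℓ₂: solving the 2×2 system gives (x, y) = (30559/456, -2663/76).
Substitute into ℓ₃: (13)(30559/456) + (7)(-2663/76) = 285421/456.
But ℓ₃ requires 626 ≠ 285421/456, so the three lines have no common point.

No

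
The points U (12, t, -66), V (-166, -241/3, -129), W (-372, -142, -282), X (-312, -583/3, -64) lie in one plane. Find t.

Coplanarity ⇔ det[UV; UW; UX] = 0.
Expanding, this is linear in t: (-35728)t + (35728) = 0.
So t = 1.

1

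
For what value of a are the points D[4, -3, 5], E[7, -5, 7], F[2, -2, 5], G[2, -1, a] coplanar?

1

Normal to plane DEF: n = (-2, -4, -1); plane equation n·P = -1.
Requiring n·G = -1: (-1)a + (0) = -1.
So a = 1.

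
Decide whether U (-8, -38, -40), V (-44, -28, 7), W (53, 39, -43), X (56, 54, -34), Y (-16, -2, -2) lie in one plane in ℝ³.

The plane through U, V, W has normal n = UV × UW = (-3649, 2759, -3382) and equation n·P = 59630.
Checking the remaining points: n·X = 59630, n·Y = 59630.
All equal 59630, so all 5 points lie in one plane.

Yes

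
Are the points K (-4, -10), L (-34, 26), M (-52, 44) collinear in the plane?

No

KL = (-30, 36), KM = (-48, 54).
Twice the signed area of △KLM is (-30)(54) − (36)(-48) = 108.
The area is nonzero, so the three points are not collinear.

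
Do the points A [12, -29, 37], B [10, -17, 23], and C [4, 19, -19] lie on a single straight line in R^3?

AB = (-2, 12, -14), AC = (-8, 48, -56).
AB × AC = (0, 0, 0).
The cross product vanishes, so the three points are collinear.

Yes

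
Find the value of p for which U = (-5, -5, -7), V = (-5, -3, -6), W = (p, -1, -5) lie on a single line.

-5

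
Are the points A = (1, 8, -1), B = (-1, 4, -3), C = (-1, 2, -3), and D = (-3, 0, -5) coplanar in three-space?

Yes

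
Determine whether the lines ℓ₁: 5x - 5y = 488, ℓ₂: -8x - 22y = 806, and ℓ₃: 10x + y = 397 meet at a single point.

No

Intersecting ℓ₁ and ℓ₂: solving the 2×2 system gives (x, y) = (3353/75, -3967/75).
Substitute into ℓ₃: (10)(3353/75) + (1)(-3967/75) = 29563/75.
But ℓ₃ requires 397 ≠ 29563/75, so the three lines have no common point.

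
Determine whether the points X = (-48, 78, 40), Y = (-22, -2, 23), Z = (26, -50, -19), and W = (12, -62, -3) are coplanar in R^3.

A normal to the plane through X, Y, Z is n = XY × XZ = (2544, 276, 2592).
The plane has equation n·P = 3096. For W: n·W = 5640.
5640 ≠ 3096, so W is off the plane.

No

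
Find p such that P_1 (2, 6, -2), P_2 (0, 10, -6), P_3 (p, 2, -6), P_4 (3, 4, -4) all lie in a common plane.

4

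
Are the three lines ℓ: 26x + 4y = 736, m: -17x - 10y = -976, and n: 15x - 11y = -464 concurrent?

The three lines meet at one point iff the augmented coefficient matrix [aᵢ bᵢ cᵢ] has rank < 3, i.e. its determinant vanishes.
Here the determinant is -576.
Nonzero, so no common point exists.

No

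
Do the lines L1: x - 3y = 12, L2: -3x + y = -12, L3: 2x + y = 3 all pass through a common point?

Yes

Intersecting L1 and L2: solving the 2×2 system gives (x, y) = (3, -3).
Substitute into L3: (2)(3) + (1)(-3) = 3.
This equals 3, so (3, -3) lies on all three lines and they are concurrent.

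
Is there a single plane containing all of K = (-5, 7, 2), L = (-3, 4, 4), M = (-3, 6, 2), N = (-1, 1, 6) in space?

Yes

A normal to the plane through K, L, M is n = KL × KM = (2, 4, 4).
The plane has equation n·P = 26. For N: n·N = 26.
Equal, so N lies in the plane and all four are coplanar.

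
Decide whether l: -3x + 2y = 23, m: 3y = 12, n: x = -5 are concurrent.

Yes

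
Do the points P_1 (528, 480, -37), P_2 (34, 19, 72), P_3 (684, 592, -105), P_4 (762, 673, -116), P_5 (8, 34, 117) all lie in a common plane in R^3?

No

The plane through P_1, P_2, P_3 has normal n = P_1P_2 × P_1P_3 = (19140, -16588, 16588) and equation n·P = 1529924.
Checking the remaining points: n·P_4 = 1496748, n·P_5 = 1529924.
Since n·P_4 = 1496748 ≠ 1529924, P_4 is off the plane and the points are not all coplanar.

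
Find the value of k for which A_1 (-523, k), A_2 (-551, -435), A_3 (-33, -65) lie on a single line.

-415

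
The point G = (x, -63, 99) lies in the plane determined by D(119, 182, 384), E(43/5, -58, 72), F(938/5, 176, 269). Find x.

A normal to the plane is n = DE × DF = (25728, -170496/5, 85632/5).
G lies in the plane iff n · DG = 0.
This gives (25728)x + (411648) = 0, so x = -16.

-16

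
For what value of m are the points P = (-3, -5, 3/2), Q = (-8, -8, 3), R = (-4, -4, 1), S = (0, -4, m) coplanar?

The points are coplanar iff PQ · (PR × PS) = 0.
Expanding, this is linear in m: (-8)m + (8) = 0.
So m = 1.

1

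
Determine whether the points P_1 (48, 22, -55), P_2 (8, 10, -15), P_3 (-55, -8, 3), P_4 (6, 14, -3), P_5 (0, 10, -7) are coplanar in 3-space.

No

The plane through P_1, P_2, P_3 has normal n = P_1P_2 × P_1P_3 = (504, -1800, -36) and equation n·P = -13428.
Checking the remaining points: n·P_4 = -22068, n·P_5 = -17748.
Since n·P_4 = -22068 ≠ -13428, P_4 is off the plane and the points are not all coplanar.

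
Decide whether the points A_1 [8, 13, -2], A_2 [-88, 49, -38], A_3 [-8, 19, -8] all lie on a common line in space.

Yes

A_1A_2 = (-96, 36, -36), A_1A_3 = (-16, 6, -6).
Each component of A_1A_3 is 1/6 times the corresponding component of A_1A_2, so A_1A_3 = 1/6·A_1A_2 and the points are collinear.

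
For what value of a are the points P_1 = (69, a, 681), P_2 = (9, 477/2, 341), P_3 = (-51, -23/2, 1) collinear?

977/2

Direction P_2P_3 = (-60, -250, -340). From the x-coordinate of P_1, the parameter along the line is τ = (69 − 9)/(-60) = -1.
Then a = 477/2 + (-1)·(-250) = 977/2.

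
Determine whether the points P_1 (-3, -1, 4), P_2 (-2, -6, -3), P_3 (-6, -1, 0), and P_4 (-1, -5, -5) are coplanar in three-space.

No

A normal to the plane through P_1, P_2, P_3 is n = P_1P_2 × P_1P_3 = (20, 25, -15).
The plane has equation n·P = -145. For P_4: n·P_4 = -70.
-70 ≠ -145, so P_4 is off the plane.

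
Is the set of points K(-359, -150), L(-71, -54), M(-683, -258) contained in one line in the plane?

Yes

KL = (288, 96), KM = (-324, -108).
Checking proportionality: KM = -9/8·KL, so the vectors are parallel and the points are collinear.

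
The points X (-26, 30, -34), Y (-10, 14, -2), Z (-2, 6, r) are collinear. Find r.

14

Collinearity requires XY × XZ = 0; each component is linear in r.
The x-component gives (-16)r + (224) = 0, so r = 14.
The remaining components then also vanish.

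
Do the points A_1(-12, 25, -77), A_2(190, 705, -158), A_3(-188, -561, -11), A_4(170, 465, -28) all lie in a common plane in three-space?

A normal to the plane through A_1, A_2, A_3 is n = A_1A_2 × A_1A_3 = (-2586, 924, 1308).
The plane has equation n·P = -46584. For A_4: n·A_4 = -46584.
Equal, so A_4 lies in the plane and all four are coplanar.

Yes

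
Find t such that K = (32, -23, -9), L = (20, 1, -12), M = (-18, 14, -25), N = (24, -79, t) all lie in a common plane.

-15

Normal to plane KLM: n = (-273, -42, 756); plane equation n·P = -14574.
Requiring n·N = -14574: (756)t + (-3234) = -14574.
So t = -15.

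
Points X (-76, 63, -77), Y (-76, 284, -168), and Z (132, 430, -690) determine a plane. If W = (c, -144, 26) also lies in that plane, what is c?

-84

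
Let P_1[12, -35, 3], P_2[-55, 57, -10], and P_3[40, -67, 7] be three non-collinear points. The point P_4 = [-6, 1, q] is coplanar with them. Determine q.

-3

A normal to the plane is n = P_1P_2 × P_1P_3 = (-48, -96, -432).
P_4 lies in the plane iff n · P_1P_4 = 0.
This gives (-432)q + (-1296) = 0, so q = -3.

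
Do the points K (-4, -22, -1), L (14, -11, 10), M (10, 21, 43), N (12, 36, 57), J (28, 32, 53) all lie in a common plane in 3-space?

No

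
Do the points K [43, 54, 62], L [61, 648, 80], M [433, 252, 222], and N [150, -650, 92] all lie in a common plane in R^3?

No

A normal to the plane through K, L, M is n = KL × KM = (91476, 4140, -228096).
The plane has equation n·P = -9984924. For N: n·N = -9954432.
-9954432 ≠ -9984924, so N is off the plane.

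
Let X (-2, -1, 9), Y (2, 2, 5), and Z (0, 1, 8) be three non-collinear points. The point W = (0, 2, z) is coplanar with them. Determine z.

The plane through X, Y, Z has equation 5x − 4y + 2z = 12.
Substituting W: (2)z + (-8) = 12, so z = 10.

10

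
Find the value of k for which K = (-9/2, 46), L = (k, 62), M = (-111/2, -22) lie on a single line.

Collinearity: (L − K) must be parallel to (M − K) = (-51, -68).
Cross-multiplying the components: (k − (-9/2))·(-68) = (16)·(-51).
Solving gives k = 15/2.

15/2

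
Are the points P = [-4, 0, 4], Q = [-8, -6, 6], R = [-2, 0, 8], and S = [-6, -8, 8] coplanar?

No

A normal to the plane through P, Q, R is n = PQ × PR = (-24, 20, 12).
The plane has equation n·X = 144. For S: n·S = 80.
80 ≠ 144, so S is off the plane.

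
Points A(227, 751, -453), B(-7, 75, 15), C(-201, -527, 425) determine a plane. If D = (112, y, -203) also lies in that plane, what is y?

A normal to the plane is n = AB × AC = (4576, 5148, 9724).
D lies in the plane iff n · AD = 0.
This gives (5148)y + (-1961388) = 0, so y = 381.

381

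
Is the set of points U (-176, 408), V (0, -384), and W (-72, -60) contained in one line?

Yes

UV = (176, -792), UW = (104, -468).
Checking proportionality: UW = 13/22·UV, so the vectors are parallel and the points are collinear.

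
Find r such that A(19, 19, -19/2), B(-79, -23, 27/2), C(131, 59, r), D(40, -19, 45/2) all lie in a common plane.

-59/2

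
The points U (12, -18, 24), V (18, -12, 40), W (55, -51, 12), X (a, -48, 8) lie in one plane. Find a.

Coplanarity ⇔ det[UV; UW; UX] = 0.
Expanding, this is linear in a: (456)a + (-20976) = 0.
So a = 46.

46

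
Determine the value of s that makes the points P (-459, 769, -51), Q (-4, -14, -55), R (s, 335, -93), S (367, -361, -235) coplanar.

-169

Normal to plane PQS: n = (139552, 80416, 132608); plane equation n·X = -8977472.
Requiring n·R = -8977472: (139552)s + (14606816) = -8977472.
So s = -169.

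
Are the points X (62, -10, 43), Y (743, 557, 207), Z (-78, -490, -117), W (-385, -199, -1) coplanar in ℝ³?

The four points are coplanar iff the 3×3 determinant with rows XY, XZ, XW is zero.
Rows: (681, 567, 164), (-140, -480, -160), (-447, -189, -44).
Expanding along the first row: (681)(-9120) − (567)(-65360) + (164)(-188100) = 0.
Zero determinant ⇒ coplanar.

Yes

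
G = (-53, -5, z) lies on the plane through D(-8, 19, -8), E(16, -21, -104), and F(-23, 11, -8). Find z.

-8

A normal to the plane is n = DE × DF = (-768, 1440, -792).
G lies in the plane iff n · DG = 0.
This gives (-792)z + (-6336) = 0, so z = -8.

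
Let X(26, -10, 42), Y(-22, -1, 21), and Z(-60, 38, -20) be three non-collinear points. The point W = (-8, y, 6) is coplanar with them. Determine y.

A normal to the plane is n = XY × XZ = (450, -1170, -1530).
W lies in the plane iff n · XW = 0.
This gives (-1170)y + (28080) = 0, so y = 24.

24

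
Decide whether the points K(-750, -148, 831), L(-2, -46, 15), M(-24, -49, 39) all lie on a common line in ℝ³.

KL = (748, 102, -816), KM = (726, 99, -792).
KL × KM = (0, 0, 0).
The cross product vanishes, so the three points are collinear.

Yes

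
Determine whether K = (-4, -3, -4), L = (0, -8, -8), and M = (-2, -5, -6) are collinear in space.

No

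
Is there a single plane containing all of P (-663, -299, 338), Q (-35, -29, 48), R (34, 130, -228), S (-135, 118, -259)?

A normal to the plane through P, Q, R is n = PQ × PR = (-28410, 153318, 81222).
The plane has equation n·X = 446784. For S: n·S = 890376.
890376 ≠ 446784, so S is off the plane.

No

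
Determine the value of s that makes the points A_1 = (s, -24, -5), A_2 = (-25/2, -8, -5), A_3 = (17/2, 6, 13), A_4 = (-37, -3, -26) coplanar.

Coplanarity ⇔ det[A_1A_2; A_1A_3; A_1A_4] = 0.
Expanding, this is linear in s: (384)s + (4800) = 0.
So s = -25/2.

-25/2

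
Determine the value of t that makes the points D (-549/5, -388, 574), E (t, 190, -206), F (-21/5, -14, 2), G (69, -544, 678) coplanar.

-594/5

Normal to plane DFG: n = (-50336, -113256, -416724/5); plane equation n·P = 8151528/5.
Requiring n·E = 8151528/5: (-50336)t + (-21748056/5) = 8151528/5.
So t = -594/5.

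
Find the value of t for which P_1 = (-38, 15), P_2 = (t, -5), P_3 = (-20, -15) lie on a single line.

The three points are collinear iff det[P_1P_2; P_1P_3] = 0.
This determinant is linear in t: (-30)t + (-780) = 0, so t = -26.

-26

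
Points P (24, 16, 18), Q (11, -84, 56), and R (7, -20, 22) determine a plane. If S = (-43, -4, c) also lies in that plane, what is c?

-25

Coplanarity requires PQ · (PR × PS) = 0.
PQ = (-13, -100, 38), PR = (-17, -36, 4); the triple product is linear in c with coefficient -1232 and constant term -30800.
Setting it to zero: c = -25.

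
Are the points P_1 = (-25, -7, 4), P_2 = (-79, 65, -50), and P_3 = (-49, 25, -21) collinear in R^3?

No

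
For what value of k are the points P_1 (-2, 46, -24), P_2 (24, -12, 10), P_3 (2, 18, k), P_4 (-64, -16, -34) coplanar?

The points are coplanar iff P_1P_2 · (P_1P_3 × P_1P_4) = 0.
Expanding, this is linear in k: (5208)k + (62496) = 0.
So k = -12.

-12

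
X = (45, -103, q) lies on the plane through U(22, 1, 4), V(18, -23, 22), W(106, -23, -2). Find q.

71

A normal to the plane is n = UV × UW = (576, 1488, 2112).
X lies in the plane iff n · UX = 0.
This gives (2112)q + (-149952) = 0, so q = 71.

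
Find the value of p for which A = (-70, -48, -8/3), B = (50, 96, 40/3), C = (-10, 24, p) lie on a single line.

16/3

Collinearity requires AB × AC = 0; each component is linear in p.
The x-component gives (144)p + (-768) = 0, so p = 16/3.
The remaining components then also vanish.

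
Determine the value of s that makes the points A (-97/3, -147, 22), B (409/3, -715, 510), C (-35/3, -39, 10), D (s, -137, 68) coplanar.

1/3

The points are coplanar iff AB · (AC × AD) = 0.
Expanding, this is linear in s: (-45888)s + (15296) = 0.
So s = 1/3.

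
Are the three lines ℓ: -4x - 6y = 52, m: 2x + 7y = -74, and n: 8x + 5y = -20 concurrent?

Yes

Lines aᵢx + bᵢy = cᵢ with pairwise distinct directions are concurrent exactly when det[aᵢ bᵢ cᵢ] = 0.
Here the determinant is 0.
It vanishes, so the lines are concurrent at (5, -12).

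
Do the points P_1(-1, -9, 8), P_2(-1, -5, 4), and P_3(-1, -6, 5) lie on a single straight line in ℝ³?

Yes

P_1P_2 = (0, 4, -4), P_1P_3 = (0, 3, -3).
Each component of P_1P_3 is 3/4 times the corresponding component of P_1P_2, so P_1P_3 = 3/4·P_1P_2 and the points are collinear.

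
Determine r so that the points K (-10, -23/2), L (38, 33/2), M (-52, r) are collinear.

The three points are collinear iff det[KL; KM] = 0.
This determinant is linear in r: (48)r + (1728) = 0, so r = -36.

-36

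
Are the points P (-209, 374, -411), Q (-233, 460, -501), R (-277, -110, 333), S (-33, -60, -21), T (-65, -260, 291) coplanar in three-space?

The plane through P, Q, R has normal n = PQ × PR = (20424, 23976, 17464) and equation n·X = -2479296.
Checking the remaining points: n·S = -2479296, n·T = -2479296.
All equal -2479296, so all 5 points lie in one plane.

Yes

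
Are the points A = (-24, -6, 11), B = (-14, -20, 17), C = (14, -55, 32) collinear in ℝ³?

AB = (10, -14, 6), AC = (38, -49, 21).
AB × AC = (0, 18, 42).
The cross product is nonzero, so the points do not lie on one line.

No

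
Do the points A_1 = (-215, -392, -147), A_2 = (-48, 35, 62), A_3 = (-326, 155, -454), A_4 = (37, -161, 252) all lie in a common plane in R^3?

Yes

A normal to the plane through A_1, A_2, A_3 is n = A_1A_2 × A_1A_3 = (-245412, 28070, 138746).
The plane has equation n·P = 21364478. For A_4: n·A_4 = 21364478.
Equal, so A_4 lies in the plane and all four are coplanar.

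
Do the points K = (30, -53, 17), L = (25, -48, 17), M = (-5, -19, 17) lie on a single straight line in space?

No

KL = (-5, 5, 0), KM = (-35, 34, 0).
Comparing components 1 and 2: (-5)(34) − (5)(-35) = 5 ≠ 0, so KL and KM are not parallel and the points are not collinear.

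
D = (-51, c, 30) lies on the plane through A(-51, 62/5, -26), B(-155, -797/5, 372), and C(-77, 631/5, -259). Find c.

Coplanarity requires AB · (AC × AD) = 0.
AB = (-104, -859/5, 398), AC = (-26, 569/5, -233); the triple product is linear in c with coefficient -34580 and constant term -484120.
Setting it to zero: c = -14.

-14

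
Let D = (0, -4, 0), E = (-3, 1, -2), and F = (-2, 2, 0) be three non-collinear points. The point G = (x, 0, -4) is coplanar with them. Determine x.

-4

A normal to the plane is n = DE × DF = (12, 4, -8).
G lies in the plane iff n · DG = 0.
This gives (12)x + (48) = 0, so x = -4.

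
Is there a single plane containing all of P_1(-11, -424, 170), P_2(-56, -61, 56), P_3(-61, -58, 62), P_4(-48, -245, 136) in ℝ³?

Yes

A normal to the plane through P_1, P_2, P_3 is n = P_1P_2 × P_1P_3 = (2520, 840, 1680).
The plane has equation n·P = -98280. For P_4: n·P_4 = -98280.
Equal, so P_4 lies in the plane and all four are coplanar.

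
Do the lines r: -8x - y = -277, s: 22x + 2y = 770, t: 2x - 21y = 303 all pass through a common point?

Intersecting r and s: solving the 2×2 system gives (x, y) = (36, -11).
Substitute into t: (2)(36) + (-21)(-11) = 303.
This equals 303, so (36, -11) lies on all three lines and they are concurrent.

Yes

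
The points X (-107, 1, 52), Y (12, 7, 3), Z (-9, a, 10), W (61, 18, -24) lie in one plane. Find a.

Coplanarity ⇔ det[XY; XZ; XW] = 0.
Expanding, this is linear in a: (-812)a + (6496) = 0.
So a = 8.

8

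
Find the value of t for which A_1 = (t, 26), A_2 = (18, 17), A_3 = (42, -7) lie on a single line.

9

The three points are collinear iff det[A_1A_2; A_1A_3] = 0.
This determinant is linear in t: (24)t + (-216) = 0, so t = 9.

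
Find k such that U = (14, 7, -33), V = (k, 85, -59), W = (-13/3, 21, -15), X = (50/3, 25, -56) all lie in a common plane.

-49/3

Normal to plane UWX: n = (-646, -1121/3, -1102/3); plane equation n·P = 1387/3.
Requiring n·V = 1387/3: (-646)k + (-10089) = 1387/3.
So k = -49/3.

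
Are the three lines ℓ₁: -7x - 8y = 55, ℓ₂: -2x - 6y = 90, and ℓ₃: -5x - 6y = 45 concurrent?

Lines aᵢx + bᵢy = cᵢ with pairwise distinct directions are concurrent exactly when det[aᵢ bᵢ cᵢ] = 0.
Here the determinant is 0.
It vanishes, so the lines are concurrent at (15, -20).

Yes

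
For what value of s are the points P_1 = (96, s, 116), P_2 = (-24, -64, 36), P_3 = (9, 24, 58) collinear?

256

Collinearity requires P_1P_2 × P_1P_3 = 0; each component is linear in s.
The x-component gives (-22)s + (5632) = 0, so s = 256.
The remaining components then also vanish.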